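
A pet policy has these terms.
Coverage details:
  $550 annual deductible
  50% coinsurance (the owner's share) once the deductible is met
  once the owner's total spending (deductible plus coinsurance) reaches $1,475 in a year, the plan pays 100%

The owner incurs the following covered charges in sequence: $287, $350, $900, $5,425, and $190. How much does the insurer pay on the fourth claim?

Claim 1 ($287): fully absorbed by the deductible. Cost to owner: $287. OOP to date $287. Insurer: $287 − $287 = $0.
Claim 2 ($350): $263 to deductible, leaving $87; coinsurance $87 × 50% = $43.50. Owner owes $306.50 (running OOP $593.50). Insurer: $350 − $306.50 = $43.50.
Claim 3 ($900): deductible met; 50% of $900 = $450. Cost to owner: $450. OOP to date $1,043.50. Plan pays $900 − $450 = $450.
Claim 4 ($5,425): deductible met; 50% of $5,425 = $2,712.50. Adding that to $1,043.50 gives $3,756, past the $1,475 cap; owner pays only $1,475 − $1,043.50 = $431.50. Insurer: $5,425 − $431.50 = $4,993.50.

$4,993.50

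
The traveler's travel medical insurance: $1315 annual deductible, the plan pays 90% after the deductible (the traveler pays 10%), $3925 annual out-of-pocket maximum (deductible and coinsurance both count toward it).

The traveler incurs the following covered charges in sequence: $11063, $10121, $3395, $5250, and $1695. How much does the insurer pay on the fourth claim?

#1 ($11063): $1315 finishes the deductible; $9748 goes to coinsurance; traveler's 10% is $974.80. Traveler owes $2289.80 (running OOP $2289.80). Insurer: $11063 − $2289.80 = $8773.20.
#2 ($10121): deductible met; 10% of $10121 = $1012.10. Traveler pays $1012.10; OOP now $3301.90. Plan pays $10121 − $1012.10 = $9108.90.
#3 ($3395): deductible met; 10% of $3395 = $339.50. Traveler owes $339.50 (running OOP $3641.40). Plan pays $3395 − $339.50 = $3055.50.
#4 ($5250): deductible met; 10% of $5250 = $525. Adding that to $3641.40 gives $4166.40, past the $3925 cap; traveler pays only $3925 − $3641.40 = $283.60. Plan pays $5250 − $283.60 = $4966.40.

$4966.40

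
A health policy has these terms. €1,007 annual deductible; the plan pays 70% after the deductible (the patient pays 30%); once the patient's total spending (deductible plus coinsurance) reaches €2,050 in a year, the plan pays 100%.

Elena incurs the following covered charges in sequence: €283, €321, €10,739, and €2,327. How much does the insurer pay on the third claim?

Claim 1 — €283: entire amount goes to the deductible. Cost to patient: €283. OOP to date €283. Insurer: €283 − €283 = €0.
Claim 2 — €321: entire amount goes to the deductible. Cost to patient: €321. OOP to date €604. Plan pays €321 − €321 = €0.
Claim 3 — €10,739: €403 to deductible, leaving €10,336; patient's 30% is €3,100.80. Claim cost before the cap: €403 + €3,100.80 = €3,503.80. OOP would hit €4,107.80 > €2,050, so the cap limits the patient to €2,050 − €604 = €1,446. Insurer: €10,739 − €1,446 = €9,293.

€9,293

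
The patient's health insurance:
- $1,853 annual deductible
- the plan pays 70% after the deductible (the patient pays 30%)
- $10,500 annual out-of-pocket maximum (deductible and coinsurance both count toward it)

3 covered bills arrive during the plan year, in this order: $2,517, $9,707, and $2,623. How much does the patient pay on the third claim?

$786.90

Claim 1 ($2,517): deductible takes $1,853, $664 remains; 30% of $664 = $199.20. Cost to patient: $2,052.20. OOP to date $2,052.20.
Claim 2 ($9,707): deductible already satisfied, so patient's share is 30% × $9,707 = $2,912.10. Patient owes $2,912.10 (running OOP $4,964.30).
Claim 3 ($2,623): deductible met; 30% of $2,623 = $786.90. Patient pays $786.90; OOP now $5,751.20.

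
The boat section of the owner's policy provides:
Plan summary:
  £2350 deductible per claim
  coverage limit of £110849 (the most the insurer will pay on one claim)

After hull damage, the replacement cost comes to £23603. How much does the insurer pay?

£21253

Less the £2350 deductible: £23603 − £2350 = £21253.
That's under the £110849 cap, so the insurer reimburses the full £21253.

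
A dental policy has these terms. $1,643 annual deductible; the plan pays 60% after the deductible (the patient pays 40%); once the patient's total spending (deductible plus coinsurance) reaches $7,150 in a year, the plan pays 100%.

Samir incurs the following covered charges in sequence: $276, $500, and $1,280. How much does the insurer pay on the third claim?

#1 ($276): fully absorbed by the deductible. Patient pays $276; OOP now $276. Plan pays $276 − $276 = $0.
#2 ($500): fully absorbed by the deductible. Patient pays $500; OOP now $776. Insurer: $500 − $500 = $0.
#3 ($1,280): deductible takes $867, $413 remains; 40% of $413 = $165.20. Cost to patient: $1,032.20. OOP to date $1,808.20. Insurer: $1,280 − $1,032.20 = $247.80.

$247.80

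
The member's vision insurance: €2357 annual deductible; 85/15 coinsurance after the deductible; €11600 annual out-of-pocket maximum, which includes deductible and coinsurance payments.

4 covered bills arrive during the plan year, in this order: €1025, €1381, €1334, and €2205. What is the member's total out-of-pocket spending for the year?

€2895.20

#1 (€1025): entire amount goes to the deductible. Cost to member: €1025. OOP to date €1025.
#2 (€1381): €1332 to deductible, leaving €49; coinsurance €49 × 15% = €7.35. Cost to member: €1339.35. OOP to date €2364.35.
#3 (€1334): deductible met; 15% of €1334 = €200.10. Member owes €200.10 (running OOP €2564.45).
#4 (€2205): deductible already satisfied, so member's share is 15% × €2205 = €330.75. Member owes €330.75 (running OOP €2895.20).
Summing the member's payments: €1025 + €1339.35 + €200.10 + €330.75 = €2895.20.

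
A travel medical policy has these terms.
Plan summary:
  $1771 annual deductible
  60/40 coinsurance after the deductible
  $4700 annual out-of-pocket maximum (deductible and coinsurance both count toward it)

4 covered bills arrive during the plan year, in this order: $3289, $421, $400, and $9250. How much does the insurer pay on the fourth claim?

$7256.60

Bill 1, $3289: $1771 to deductible, leaving $1518; 40% of $1518 = $607.20. Traveler owes $2378.20 (running OOP $2378.20). Insurer: $3289 − $2378.20 = $910.80.
Bill 2, $421: 40% coinsurance on $421 = $168.40. Traveler owes $168.40 (running OOP $2546.60). Insurer: $421 − $168.40 = $252.60.
Bill 3, $400: deductible already satisfied, so traveler's share is 40% × $400 = $160. Traveler pays $160; OOP now $2706.60. Insurer: $400 − $160 = $240.
Bill 4, $9250: deductible already satisfied, so traveler's share is 40% × $9250 = $3700. That would push OOP to $6406.60, over the $4700 cap, so traveler pays $4700 − $2706.60 = $1993.40. Plan pays $9250 − $1993.40 = $7256.60.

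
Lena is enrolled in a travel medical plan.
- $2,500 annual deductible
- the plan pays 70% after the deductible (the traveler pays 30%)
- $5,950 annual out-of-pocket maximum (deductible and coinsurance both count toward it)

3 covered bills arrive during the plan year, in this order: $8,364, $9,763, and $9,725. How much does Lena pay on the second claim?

$1,690.80

#1 ($8,364): deductible takes $2,500, $5,864 remains; traveler's 30% is $1,759.20. Traveler owes $4,259.20 (running OOP $4,259.20).
#2 ($9,763): deductible met; 30% of $9,763 = $2,928.90. That would push OOP to $7,188.10, over the $5,950 cap, so traveler pays $5,950 − $4,259.20 = $1,690.80.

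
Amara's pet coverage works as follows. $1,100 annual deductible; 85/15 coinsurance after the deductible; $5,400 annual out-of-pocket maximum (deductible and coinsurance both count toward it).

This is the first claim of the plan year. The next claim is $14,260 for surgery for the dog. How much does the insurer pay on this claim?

$11,186

The full $1,100 deductible is still open; $1,100 of this bill applies to it.
That leaves $14,260 − $1,100 = $13,160 for coinsurance.
Owner's 15% share of $13,160 is $1,974.
Owner responsibility before any cap: $1,100 + $1,974 = $3,074.
Total out-of-pocket so far would be $0 + $3,074 = $3,074, below the $5,400 cap — no reduction.
The insurer covers the remainder: $14,260 − $3,074 = $11,186.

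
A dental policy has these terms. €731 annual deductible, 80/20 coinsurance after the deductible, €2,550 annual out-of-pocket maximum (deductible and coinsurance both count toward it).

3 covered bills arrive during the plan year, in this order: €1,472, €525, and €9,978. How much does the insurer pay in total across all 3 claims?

€9,425

Bill 1, €1,472: deductible takes €731, €741 remains; 20% of €741 = €148.20. Cost to patient: €879.20. OOP to date €879.20. Plan pays €1,472 − €879.20 = €592.80.
Bill 2, €525: 20% coinsurance on €525 = €105. Patient pays €105; OOP now €984.20. Plan pays €525 − €105 = €420.
Bill 3, €9,978: deductible met; 20% of €9,978 = €1,995.60. That would push OOP to €2,979.80, over the €2,550 cap, so patient pays €2,550 − €984.20 = €1,565.80. Insurer: €9,978 − €1,565.80 = €8,412.20.
Insurer total: €592.80 + €420 + €8,412.20 = €9,425.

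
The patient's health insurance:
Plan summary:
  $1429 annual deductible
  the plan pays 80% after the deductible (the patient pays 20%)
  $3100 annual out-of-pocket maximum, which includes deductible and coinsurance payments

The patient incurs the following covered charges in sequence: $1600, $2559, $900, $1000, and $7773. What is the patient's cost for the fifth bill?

Bill 1, $1600: $1429 to deductible, leaving $171; patient's 20% is $34.20. Patient pays $1463.20; OOP now $1463.20.
Bill 2, $2559: deductible already satisfied, so patient's share is 20% × $2559 = $511.80. Patient pays $511.80; OOP now $1975.
Bill 3, $900: 20% coinsurance on $900 = $180. Patient pays $180; OOP now $2155.
Bill 4, $1000: 20% coinsurance on $1000 = $200. Patient owes $200 (running OOP $2355).
Bill 5, $7773: 20% coinsurance on $7773 = $1554.60. That would push OOP to $3909.60, over the $3100 cap, so patient pays $3100 − $2355 = $745.

$745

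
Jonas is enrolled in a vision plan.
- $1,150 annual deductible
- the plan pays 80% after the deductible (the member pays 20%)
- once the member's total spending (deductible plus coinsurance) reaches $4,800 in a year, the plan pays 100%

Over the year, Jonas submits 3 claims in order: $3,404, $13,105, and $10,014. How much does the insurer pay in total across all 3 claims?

$21,723

#1 ($3,404): deductible takes $1,150, $2,254 remains; coinsurance $2,254 × 20% = $450.80. Cost to member: $1,600.80. OOP to date $1,600.80. Insurer: $3,404 − $1,600.80 = $1,803.20.
#2 ($13,105): deductible met; 20% of $13,105 = $2,621. Member owes $2,621 (running OOP $4,221.80). Plan pays $13,105 − $2,621 = $10,484.
#3 ($10,014): deductible met; 20% of $10,014 = $2,002.80. OOP would hit $6,224.60 > $4,800, so the cap limits the member to $4,800 − $4,221.80 = $578.20. Plan pays $10,014 − $578.20 = $9,435.80.
Insurer total = bills − member's total = $26,523 − $4,800 = $21,723.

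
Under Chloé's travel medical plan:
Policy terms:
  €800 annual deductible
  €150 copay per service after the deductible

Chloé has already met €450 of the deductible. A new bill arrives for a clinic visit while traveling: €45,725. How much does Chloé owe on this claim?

Remaining deductible: €800 − €450 = €350.
After the €350 deductible portion, €45,725 − €350 = €45,375 is subject to the copay.
Copay on this service: €150.
Traveler responsibility: €350 + €150 = €500.

€500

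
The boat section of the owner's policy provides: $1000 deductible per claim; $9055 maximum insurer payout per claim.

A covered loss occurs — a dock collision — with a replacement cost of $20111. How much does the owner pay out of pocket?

$11056

After the deductible, $20111 − $1000 = $19111 remains.
The $9055 per-incident cap binds; insurer pays $9055.
The owner bears the rest of the original loss: $20111 − $9055 = $11056.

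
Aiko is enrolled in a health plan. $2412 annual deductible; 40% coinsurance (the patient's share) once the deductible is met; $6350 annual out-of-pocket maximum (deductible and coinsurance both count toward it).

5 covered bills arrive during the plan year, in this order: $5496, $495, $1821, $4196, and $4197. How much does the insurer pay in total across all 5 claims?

Claim 1 ($5496): deductible takes $2412, $3084 remains; coinsurance $3084 × 40% = $1233.60. Patient pays $3645.60; OOP now $3645.60. Plan pays $5496 − $3645.60 = $1850.40.
Claim 2 ($495): 40% coinsurance on $495 = $198. Patient pays $198; OOP now $3843.60. Insurer: $495 − $198 = $297.
Claim 3 ($1821): deductible met; 40% of $1821 = $728.40. Patient owes $728.40 (running OOP $4572). Plan pays $1821 − $728.40 = $1092.60.
Claim 4 ($4196): 40% coinsurance on $4196 = $1678.40. Patient pays $1678.40; OOP now $6250.40. Plan pays $4196 − $1678.40 = $2517.60.
Claim 5 ($4197): deductible met; 40% of $4197 = $1678.80. OOP would hit $7929.20 > $6350, so the cap limits the patient to $6350 − $6250.40 = $99.60. Plan pays $4197 − $99.60 = $4097.40.
Insurer total: $1850.40 + $297 + $1092.60 + $2517.60 + $4097.40 = $9855.

$9855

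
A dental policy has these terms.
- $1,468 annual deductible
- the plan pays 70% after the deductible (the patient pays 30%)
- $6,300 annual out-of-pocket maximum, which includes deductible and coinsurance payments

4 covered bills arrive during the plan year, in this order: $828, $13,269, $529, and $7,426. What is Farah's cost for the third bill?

$158.70

Claim 1 ($828): entire amount goes to the deductible. Patient pays $828; OOP now $828.
Claim 2 ($13,269): $640 finishes the deductible; $12,629 goes to coinsurance; patient's 30% is $3,788.70. Cost to patient: $4,428.70. OOP to date $5,256.70.
Claim 3 ($529): deductible met; 30% of $529 = $158.70. Patient owes $158.70 (running OOP $5,415.40).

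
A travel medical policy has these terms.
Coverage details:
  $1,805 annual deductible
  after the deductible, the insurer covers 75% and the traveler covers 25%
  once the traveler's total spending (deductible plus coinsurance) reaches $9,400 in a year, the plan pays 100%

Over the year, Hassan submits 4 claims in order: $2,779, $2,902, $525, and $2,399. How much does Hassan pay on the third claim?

Claim 1 ($2,779): $1,805 to deductible, leaving $974; 25% of $974 = $243.50. Traveler pays $2,048.50; OOP now $2,048.50.
Claim 2 ($2,902): 25% coinsurance on $2,902 = $725.50. Traveler pays $725.50; OOP now $2,774.
Claim 3 ($525): deductible already satisfied, so traveler's share is 25% × $525 = $131.25. Traveler pays $131.25; OOP now $2,905.25.

$131.25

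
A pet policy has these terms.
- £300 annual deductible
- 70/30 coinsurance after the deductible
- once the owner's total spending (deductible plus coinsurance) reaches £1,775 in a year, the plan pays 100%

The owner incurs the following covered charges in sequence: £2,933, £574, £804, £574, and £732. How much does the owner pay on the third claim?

Bill 1, £2,933: deductible takes £300, £2,633 remains; owner's 30% is £789.90. Owner owes £1,089.90 (running OOP £1,089.90).
Bill 2, £574: deductible already satisfied, so owner's share is 30% × £574 = £172.20. Owner pays £172.20; OOP now £1,262.10.
Bill 3, £804: deductible already satisfied, so owner's share is 30% × £804 = £241.20. Cost to owner: £241.20. OOP to date £1,503.30.

£241.20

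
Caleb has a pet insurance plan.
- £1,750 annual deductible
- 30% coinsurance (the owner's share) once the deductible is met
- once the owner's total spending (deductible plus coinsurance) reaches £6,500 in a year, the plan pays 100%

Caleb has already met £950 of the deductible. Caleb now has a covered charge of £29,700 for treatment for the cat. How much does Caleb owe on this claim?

Deductible still to meet: £1,750 − £950 = £800.
That leaves £29,700 − £800 = £28,900 for coinsurance.
Owner's 30% share of £28,900 is £8,670.
So the owner owes £800 + £8,670 = £9,470 before any cap.
Adding £9,470 to the £950 already spent would give £10,420, which exceeds the £6,500 cap; the owner pays just £6,500 − £950 = £5,550.

£5,550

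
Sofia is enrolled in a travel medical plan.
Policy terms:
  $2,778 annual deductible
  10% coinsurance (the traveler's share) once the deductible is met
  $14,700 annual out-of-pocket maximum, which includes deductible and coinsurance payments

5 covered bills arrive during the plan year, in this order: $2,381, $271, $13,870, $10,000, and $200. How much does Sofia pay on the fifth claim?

Claim 1 ($2,381): fully absorbed by the deductible. Traveler pays $2,381; OOP now $2,381.
Claim 2 ($271): entire amount goes to the deductible. Traveler pays $271; OOP now $2,652.
Claim 3 ($13,870): deductible takes $126, $13,744 remains; coinsurance $13,744 × 10% = $1,374.40. Traveler owes $1,500.40 (running OOP $4,152.40).
Claim 4 ($10,000): deductible met; 10% of $10,000 = $1,000. Traveler pays $1,000; OOP now $5,152.40.
Claim 5 ($200): 10% coinsurance on $200 = $20. Traveler owes $20 (running OOP $5,172.40).

$20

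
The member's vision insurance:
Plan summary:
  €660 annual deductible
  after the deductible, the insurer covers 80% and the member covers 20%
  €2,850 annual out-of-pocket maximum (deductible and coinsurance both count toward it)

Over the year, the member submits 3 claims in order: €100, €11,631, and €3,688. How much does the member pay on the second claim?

#1 (€100): entire amount goes to the deductible. Member pays €100; OOP now €100.
#2 (€11,631): €560 finishes the deductible; €11,071 goes to coinsurance; coinsurance €11,071 × 20% = €2,214.20. Deductible plus coinsurance: €560 + €2,214.20 = €2,774.20. Adding that to €100 gives €2,874.20, past the €2,850 cap; member pays only €2,850 − €100 = €2,750.

€2,750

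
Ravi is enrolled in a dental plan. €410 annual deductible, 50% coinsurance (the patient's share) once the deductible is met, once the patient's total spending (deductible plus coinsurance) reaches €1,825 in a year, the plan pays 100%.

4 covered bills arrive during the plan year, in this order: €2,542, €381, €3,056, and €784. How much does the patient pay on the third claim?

€158.50

Claim 1 — €2,542: €410 to deductible, leaving €2,132; 50% of €2,132 = €1,066. Cost to patient: €1,476. OOP to date €1,476.
Claim 2 — €381: deductible already satisfied, so patient's share is 50% × €381 = €190.50. Patient owes €190.50 (running OOP €1,666.50).
Claim 3 — €3,056: 50% coinsurance on €3,056 = €1,528. OOP would hit €3,194.50 > €1,825, so the cap limits the patient to €1,825 − €1,666.50 = €158.50.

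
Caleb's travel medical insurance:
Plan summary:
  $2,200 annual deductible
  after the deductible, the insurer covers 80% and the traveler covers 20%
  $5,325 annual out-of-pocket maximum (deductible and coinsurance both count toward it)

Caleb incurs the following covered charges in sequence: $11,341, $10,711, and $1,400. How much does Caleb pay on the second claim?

$1,296.80

Claim 1 — $11,341: $2,200 to deductible, leaving $9,141; traveler's 20% is $1,828.20. Traveler owes $4,028.20 (running OOP $4,028.20).
Claim 2 — $10,711: 20% coinsurance on $10,711 = $2,142.20. OOP would hit $6,170.40 > $5,325, so the cap limits the traveler to $5,325 − $4,028.20 = $1,296.80.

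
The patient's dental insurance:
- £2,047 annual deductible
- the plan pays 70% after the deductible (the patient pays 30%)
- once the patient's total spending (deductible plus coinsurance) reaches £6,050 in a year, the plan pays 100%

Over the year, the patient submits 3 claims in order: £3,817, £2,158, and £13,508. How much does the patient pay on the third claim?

£2,824.60

Claim 1 (£3,817): deductible takes £2,047, £1,770 remains; 30% of £1,770 = £531. Patient pays £2,578; OOP now £2,578.
Claim 2 (£2,158): deductible already satisfied, so patient's share is 30% × £2,158 = £647.40. Cost to patient: £647.40. OOP to date £3,225.40.
Claim 3 (£13,508): 30% coinsurance on £13,508 = £4,052.40. Adding that to £3,225.40 gives £7,277.80, past the £6,050 cap; patient pays only £6,050 − £3,225.40 = £2,824.60.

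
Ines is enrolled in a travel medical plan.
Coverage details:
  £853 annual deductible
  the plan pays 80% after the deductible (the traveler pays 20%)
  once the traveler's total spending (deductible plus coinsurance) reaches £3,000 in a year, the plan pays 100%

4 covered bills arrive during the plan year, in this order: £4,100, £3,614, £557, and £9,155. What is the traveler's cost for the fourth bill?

Claim 1 (£4,100): £853 finishes the deductible; £3,247 goes to coinsurance; traveler's 20% is £649.40. Cost to traveler: £1,502.40. OOP to date £1,502.40.
Claim 2 (£3,614): deductible already satisfied, so traveler's share is 20% × £3,614 = £722.80. Cost to traveler: £722.80. OOP to date £2,225.20.
Claim 3 (£557): 20% coinsurance on £557 = £111.40. Traveler owes £111.40 (running OOP £2,336.60).
Claim 4 (£9,155): deductible already satisfied, so traveler's share is 20% × £9,155 = £1,831. Adding that to £2,336.60 gives £4,167.60, past the £3,000 cap; traveler pays only £3,000 − £2,336.60 = £663.40.

£663.40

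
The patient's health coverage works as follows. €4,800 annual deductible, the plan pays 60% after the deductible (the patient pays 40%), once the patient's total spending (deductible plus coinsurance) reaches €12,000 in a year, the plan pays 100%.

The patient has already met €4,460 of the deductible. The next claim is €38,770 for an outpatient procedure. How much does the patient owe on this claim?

€7,540

Deductible still to meet: €4,800 − €4,460 = €340.
That leaves €38,770 − €340 = €38,430 for coinsurance.
Patient's 40% share of €38,430 is €15,372.
That puts the patient's cost at €340 + €15,372 = €15,712 before any cap.
Adding €15,712 to the €4,460 already spent would give €20,172, which exceeds the €12,000 cap; the patient pays just €12,000 − €4,460 = €7,540.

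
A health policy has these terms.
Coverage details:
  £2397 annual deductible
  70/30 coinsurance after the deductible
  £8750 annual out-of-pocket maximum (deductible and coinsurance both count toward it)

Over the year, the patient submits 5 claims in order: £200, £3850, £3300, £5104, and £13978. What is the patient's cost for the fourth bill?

#1 (£200): all of it applies to the deductible. Patient owes £200 (running OOP £200).
#2 (£3850): £2197 to deductible, leaving £1653; coinsurance £1653 × 30% = £495.90. Patient owes £2692.90 (running OOP £2892.90).
#3 (£3300): 30% coinsurance on £3300 = £990. Cost to patient: £990. OOP to date £3882.90.
#4 (£5104): 30% coinsurance on £5104 = £1531.20. Patient pays £1531.20; OOP now £5414.10.

£1531.20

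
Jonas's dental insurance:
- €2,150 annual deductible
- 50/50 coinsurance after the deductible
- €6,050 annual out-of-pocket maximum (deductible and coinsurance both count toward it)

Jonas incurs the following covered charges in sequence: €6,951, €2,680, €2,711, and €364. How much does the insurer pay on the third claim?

€2,551.50

Bill 1, €6,951: €2,150 finishes the deductible; €4,801 goes to coinsurance; coinsurance €4,801 × 50% = €2,400.50. Patient owes €4,550.50 (running OOP €4,550.50). Insurer: €6,951 − €4,550.50 = €2,400.50.
Bill 2, €2,680: 50% coinsurance on €2,680 = €1,340. Cost to patient: €1,340. OOP to date €5,890.50. Plan pays €2,680 − €1,340 = €1,340.
Bill 3, €2,711: deductible already satisfied, so patient's share is 50% × €2,711 = €1,355.50. That would push OOP to €7,246, over the €6,050 cap, so patient pays €6,050 − €5,890.50 = €159.50. Insurer: €2,711 − €159.50 = €2,551.50.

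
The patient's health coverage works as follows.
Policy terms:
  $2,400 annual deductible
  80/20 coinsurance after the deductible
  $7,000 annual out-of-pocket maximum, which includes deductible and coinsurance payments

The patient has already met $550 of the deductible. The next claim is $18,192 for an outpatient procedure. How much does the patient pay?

$5,118.40

Deductible still to meet: $2,400 − $550 = $1,850.
That leaves $18,192 − $1,850 = $16,342 for coinsurance.
Patient's 20% share of $16,342 is $3,268.40.
That puts the patient's cost at $1,850 + $3,268.40 = $5,118.40 before any cap.
Cumulative spending $550 + $5,118.40 = $5,668.40 stays under the $7,000 maximum.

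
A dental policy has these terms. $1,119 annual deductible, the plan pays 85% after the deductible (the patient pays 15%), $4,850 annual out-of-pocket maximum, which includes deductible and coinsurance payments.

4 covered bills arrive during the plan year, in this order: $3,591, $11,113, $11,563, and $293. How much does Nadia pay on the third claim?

$1,693.25

Bill 1, $3,591: $1,119 to deductible, leaving $2,472; patient's 15% is $370.80. Patient pays $1,489.80; OOP now $1,489.80.
Bill 2, $11,113: 15% coinsurance on $11,113 = $1,666.95. Cost to patient: $1,666.95. OOP to date $3,156.75.
Bill 3, $11,563: deductible met; 15% of $11,563 = $1,734.45. Adding that to $3,156.75 gives $4,891.20, past the $4,850 cap; patient pays only $4,850 − $3,156.75 = $1,693.25.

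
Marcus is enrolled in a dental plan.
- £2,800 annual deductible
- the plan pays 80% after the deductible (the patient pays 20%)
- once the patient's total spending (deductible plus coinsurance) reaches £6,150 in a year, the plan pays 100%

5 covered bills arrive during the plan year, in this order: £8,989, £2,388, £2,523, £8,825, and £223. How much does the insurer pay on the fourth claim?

£7,695

#1 (£8,989): £2,800 finishes the deductible; £6,189 goes to coinsurance; patient's 20% is £1,237.80. Patient pays £4,037.80; OOP now £4,037.80. Insurer: £8,989 − £4,037.80 = £4,951.20.
#2 (£2,388): deductible met; 20% of £2,388 = £477.60. Patient pays £477.60; OOP now £4,515.40. Plan pays £2,388 − £477.60 = £1,910.40.
#3 (£2,523): deductible met; 20% of £2,523 = £504.60. Patient owes £504.60 (running OOP £5,020). Plan pays £2,523 − £504.60 = £2,018.40.
#4 (£8,825): 20% coinsurance on £8,825 = £1,765. Adding that to £5,020 gives £6,785, past the £6,150 cap; patient pays only £6,150 − £5,020 = £1,130. Insurer: £8,825 − £1,130 = £7,695.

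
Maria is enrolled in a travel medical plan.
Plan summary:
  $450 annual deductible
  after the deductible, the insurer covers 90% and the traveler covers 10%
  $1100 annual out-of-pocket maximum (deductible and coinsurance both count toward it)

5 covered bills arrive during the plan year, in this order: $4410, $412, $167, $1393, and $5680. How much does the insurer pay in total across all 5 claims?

Claim 1 ($4410): deductible takes $450, $3960 remains; coinsurance $3960 × 10% = $396. Cost to traveler: $846. OOP to date $846. Plan pays $4410 − $846 = $3564.
Claim 2 ($412): deductible already satisfied, so traveler's share is 10% × $412 = $41.20. Cost to traveler: $41.20. OOP to date $887.20. Insurer: $412 − $41.20 = $370.80.
Claim 3 ($167): 10% coinsurance on $167 = $16.70. Traveler pays $16.70; OOP now $903.90. Plan pays $167 − $16.70 = $150.30.
Claim 4 ($1393): 10% coinsurance on $1393 = $139.30. Cost to traveler: $139.30. OOP to date $1043.20. Insurer: $1393 − $139.30 = $1253.70.
Claim 5 ($5680): deductible already satisfied, so traveler's share is 10% × $5680 = $568. Adding that to $1043.20 gives $1611.20, past the $1100 cap; traveler pays only $1100 − $1043.20 = $56.80. Plan pays $5680 − $56.80 = $5623.20.
Insurer total: $3564 + $370.80 + $150.30 + $1253.70 + $5623.20 = $10962.

$10962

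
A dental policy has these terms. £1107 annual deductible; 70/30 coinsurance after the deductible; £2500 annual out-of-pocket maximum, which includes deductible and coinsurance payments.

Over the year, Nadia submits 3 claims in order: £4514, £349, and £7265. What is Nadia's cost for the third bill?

Claim 1 (£4514): £1107 finishes the deductible; £3407 goes to coinsurance; coinsurance £3407 × 30% = £1022.10. Patient owes £2129.10 (running OOP £2129.10).
Claim 2 (£349): deductible met; 30% of £349 = £104.70. Patient owes £104.70 (running OOP £2233.80).
Claim 3 (£7265): 30% coinsurance on £7265 = £2179.50. Adding that to £2233.80 gives £4413.30, past the £2500 cap; patient pays only £2500 − £2233.80 = £266.20.

£266.20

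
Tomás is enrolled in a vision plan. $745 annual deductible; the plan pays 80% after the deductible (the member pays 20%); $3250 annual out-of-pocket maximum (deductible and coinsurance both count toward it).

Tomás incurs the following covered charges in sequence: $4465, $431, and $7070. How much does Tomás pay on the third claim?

Claim 1 ($4465): $745 finishes the deductible; $3720 goes to coinsurance; member's 20% is $744. Member owes $1489 (running OOP $1489).
Claim 2 ($431): 20% coinsurance on $431 = $86.20. Member pays $86.20; OOP now $1575.20.
Claim 3 ($7070): deductible met; 20% of $7070 = $1414. Member pays $1414; OOP now $2989.20.

$1414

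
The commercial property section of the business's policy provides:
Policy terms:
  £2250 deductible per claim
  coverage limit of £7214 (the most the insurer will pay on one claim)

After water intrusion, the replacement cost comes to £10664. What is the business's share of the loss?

After the deductible, £10664 − £2250 = £8414 remains.
Since £8414 > £7214, the payout is capped at £7214.
Out of pocket: £10664 − £7214 = £3450.

£3450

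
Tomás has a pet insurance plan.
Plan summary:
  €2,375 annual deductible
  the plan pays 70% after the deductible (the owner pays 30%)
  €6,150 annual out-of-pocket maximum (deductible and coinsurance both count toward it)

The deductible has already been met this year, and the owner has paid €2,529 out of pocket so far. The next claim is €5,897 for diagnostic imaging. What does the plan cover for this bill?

With the deductible met, the entire €5,897 is subject to coinsurance.
Owner's 30% share of €5,897 is €1,769.10.
Total out-of-pocket so far would be €2,529 + €1,769.10 = €4,298.10, below the €6,150 cap — no reduction.
The plan picks up €5,897 − €1,769.10 = €4,127.90.

€4,127.90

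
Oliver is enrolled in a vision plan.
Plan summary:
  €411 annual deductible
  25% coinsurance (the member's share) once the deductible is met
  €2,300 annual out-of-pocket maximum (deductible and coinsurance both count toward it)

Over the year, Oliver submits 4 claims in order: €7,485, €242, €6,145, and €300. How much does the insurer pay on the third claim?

€6,085

Bill 1, €7,485: €411 finishes the deductible; €7,074 goes to coinsurance; member's 25% is €1,768.50. Cost to member: €2,179.50. OOP to date €2,179.50. Plan pays €7,485 − €2,179.50 = €5,305.50.
Bill 2, €242: deductible already satisfied, so member's share is 25% × €242 = €60.50. Member pays €60.50; OOP now €2,240. Plan pays €242 − €60.50 = €181.50.
Bill 3, €6,145: 25% coinsurance on €6,145 = €1,536.25. That would push OOP to €3,776.25, over the €2,300 cap, so member pays €2,300 − €2,240 = €60. Insurer: €6,145 − €60 = €6,085.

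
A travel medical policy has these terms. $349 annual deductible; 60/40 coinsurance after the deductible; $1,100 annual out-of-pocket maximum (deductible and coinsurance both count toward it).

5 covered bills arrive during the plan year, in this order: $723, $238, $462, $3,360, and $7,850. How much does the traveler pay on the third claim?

Claim 1 ($723): $349 finishes the deductible; $374 goes to coinsurance; 40% of $374 = $149.60. Traveler owes $498.60 (running OOP $498.60).
Claim 2 ($238): 40% coinsurance on $238 = $95.20. Traveler pays $95.20; OOP now $593.80.
Claim 3 ($462): deductible already satisfied, so traveler's share is 40% × $462 = $184.80. Traveler owes $184.80 (running OOP $778.60).

$184.80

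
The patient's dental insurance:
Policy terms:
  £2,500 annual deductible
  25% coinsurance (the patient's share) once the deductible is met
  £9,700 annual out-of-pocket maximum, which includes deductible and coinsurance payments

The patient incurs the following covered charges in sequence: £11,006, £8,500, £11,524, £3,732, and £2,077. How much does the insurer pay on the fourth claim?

£3,664.50

#1 (£11,006): £2,500 finishes the deductible; £8,506 goes to coinsurance; 25% of £8,506 = £2,126.50. Patient owes £4,626.50 (running OOP £4,626.50). Insurer: £11,006 − £4,626.50 = £6,379.50.
#2 (£8,500): deductible already satisfied, so patient's share is 25% × £8,500 = £2,125. Patient owes £2,125 (running OOP £6,751.50). Plan pays £8,500 − £2,125 = £6,375.
#3 (£11,524): 25% coinsurance on £11,524 = £2,881. Cost to patient: £2,881. OOP to date £9,632.50. Plan pays £11,524 − £2,881 = £8,643.
#4 (£3,732): 25% coinsurance on £3,732 = £933. OOP would hit £10,565.50 > £9,700, so the cap limits the patient to £9,700 − £9,632.50 = £67.50. Insurer: £3,732 − £67.50 = £3,664.50.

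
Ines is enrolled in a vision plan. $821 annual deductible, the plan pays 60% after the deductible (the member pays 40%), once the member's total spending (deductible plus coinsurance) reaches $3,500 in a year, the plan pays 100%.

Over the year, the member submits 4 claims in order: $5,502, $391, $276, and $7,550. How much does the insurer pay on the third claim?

$165.60

Bill 1, $5,502: deductible takes $821, $4,681 remains; 40% of $4,681 = $1,872.40. Member pays $2,693.40; OOP now $2,693.40. Plan pays $5,502 − $2,693.40 = $2,808.60.
Bill 2, $391: deductible met; 40% of $391 = $156.40. Member pays $156.40; OOP now $2,849.80. Plan pays $391 − $156.40 = $234.60.
Bill 3, $276: deductible met; 40% of $276 = $110.40. Member owes $110.40 (running OOP $2,960.20). Insurer: $276 − $110.40 = $165.60.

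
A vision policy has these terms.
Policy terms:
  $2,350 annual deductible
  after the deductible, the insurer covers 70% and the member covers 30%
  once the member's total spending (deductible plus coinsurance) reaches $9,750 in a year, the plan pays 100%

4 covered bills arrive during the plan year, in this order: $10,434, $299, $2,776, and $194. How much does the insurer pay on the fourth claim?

Claim 1 ($10,434): $2,350 finishes the deductible; $8,084 goes to coinsurance; coinsurance $8,084 × 30% = $2,425.20. Member pays $4,775.20; OOP now $4,775.20. Plan pays $10,434 − $4,775.20 = $5,658.80.
Claim 2 ($299): deductible already satisfied, so member's share is 30% × $299 = $89.70. Member owes $89.70 (running OOP $4,864.90). Insurer: $299 − $89.70 = $209.30.
Claim 3 ($2,776): 30% coinsurance on $2,776 = $832.80. Member owes $832.80 (running OOP $5,697.70). Insurer: $2,776 − $832.80 = $1,943.20.
Claim 4 ($194): 30% coinsurance on $194 = $58.20. Member pays $58.20; OOP now $5,755.90. Insurer: $194 − $58.20 = $135.80.

$135.80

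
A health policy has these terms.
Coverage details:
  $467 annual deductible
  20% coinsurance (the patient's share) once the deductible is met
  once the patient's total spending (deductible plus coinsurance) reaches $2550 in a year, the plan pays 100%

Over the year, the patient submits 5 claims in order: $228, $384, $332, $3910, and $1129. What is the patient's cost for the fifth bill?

$225.80

#1 ($228): all of it applies to the deductible. Patient pays $228; OOP now $228.
#2 ($384): $239 finishes the deductible; $145 goes to coinsurance; coinsurance $145 × 20% = $29. Cost to patient: $268. OOP to date $496.
#3 ($332): 20% coinsurance on $332 = $66.40. Patient pays $66.40; OOP now $562.40.
#4 ($3910): deductible met; 20% of $3910 = $782. Cost to patient: $782. OOP to date $1344.40.
#5 ($1129): deductible already satisfied, so patient's share is 20% × $1129 = $225.80. Patient owes $225.80 (running OOP $1570.20).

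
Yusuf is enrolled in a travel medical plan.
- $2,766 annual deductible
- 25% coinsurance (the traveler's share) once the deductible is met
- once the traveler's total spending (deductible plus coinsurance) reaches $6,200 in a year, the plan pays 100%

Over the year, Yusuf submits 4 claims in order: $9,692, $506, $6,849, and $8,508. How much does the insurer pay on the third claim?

Claim 1 ($9,692): deductible takes $2,766, $6,926 remains; coinsurance $6,926 × 25% = $1,731.50. Cost to traveler: $4,497.50. OOP to date $4,497.50. Plan pays $9,692 − $4,497.50 = $5,194.50.
Claim 2 ($506): deductible already satisfied, so traveler's share is 25% × $506 = $126.50. Traveler owes $126.50 (running OOP $4,624). Plan pays $506 − $126.50 = $379.50.
Claim 3 ($6,849): deductible met; 25% of $6,849 = $1,712.25. That would push OOP to $6,336.25, over the $6,200 cap, so traveler pays $6,200 − $4,624 = $1,576. Insurer: $6,849 − $1,576 = $5,273.

$5,273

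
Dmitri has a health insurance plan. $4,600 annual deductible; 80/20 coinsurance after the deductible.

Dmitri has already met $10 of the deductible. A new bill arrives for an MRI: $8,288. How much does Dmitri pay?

$10 of the $4,600 deductible is already met, leaving $4,590.
The remaining $3,698 (= $8,288 − $4,590) moves to coinsurance.
20% of $3,698 = $739.60 falls to the patient.
That puts the patient's cost at $4,590 + $739.60 = $5,329.60.

$5,329.60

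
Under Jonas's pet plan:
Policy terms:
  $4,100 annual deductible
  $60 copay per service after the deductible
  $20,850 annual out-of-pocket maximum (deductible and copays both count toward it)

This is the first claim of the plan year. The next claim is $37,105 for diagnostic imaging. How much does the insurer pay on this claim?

$32,945

Nothing has been paid toward the $4,100 deductible, so the first $4,100 of this charge is applied there.
The remaining $33,005 (= $37,105 − $4,100) moves to the copay.
Copay on this service: $60.
That puts the owner's cost at $4,100 + $60 = $4,160 before any cap.
Year-to-date out-of-pocket becomes $0 + $4,160 = $4,160, still under the $20,850 maximum, so no cap applies.
The plan picks up $37,105 − $4,160 = $32,945.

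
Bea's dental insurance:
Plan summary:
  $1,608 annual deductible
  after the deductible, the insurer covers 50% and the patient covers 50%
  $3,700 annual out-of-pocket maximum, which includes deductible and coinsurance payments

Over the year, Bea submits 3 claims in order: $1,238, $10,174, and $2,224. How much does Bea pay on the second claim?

$2,462

Bill 1, $1,238: all of it applies to the deductible. Patient pays $1,238; OOP now $1,238.
Bill 2, $10,174: deductible takes $370, $9,804 remains; patient's 50% is $4,902. Together that's $370 + $4,902 = $5,272. Adding that to $1,238 gives $6,510, past the $3,700 cap; patient pays only $3,700 − $1,238 = $2,462.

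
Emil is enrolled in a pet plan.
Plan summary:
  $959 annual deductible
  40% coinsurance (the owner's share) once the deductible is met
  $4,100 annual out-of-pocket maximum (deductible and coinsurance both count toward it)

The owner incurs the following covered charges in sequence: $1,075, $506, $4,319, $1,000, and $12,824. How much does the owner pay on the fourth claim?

$400

#1 ($1,075): $959 to deductible, leaving $116; owner's 40% is $46.40. Owner pays $1,005.40; OOP now $1,005.40.
#2 ($506): deductible already satisfied, so owner's share is 40% × $506 = $202.40. Cost to owner: $202.40. OOP to date $1,207.80.
#3 ($4,319): deductible met; 40% of $4,319 = $1,727.60. Cost to owner: $1,727.60. OOP to date $2,935.40.
#4 ($1,000): deductible met; 40% of $1,000 = $400. Cost to owner: $400. OOP to date $3,335.40.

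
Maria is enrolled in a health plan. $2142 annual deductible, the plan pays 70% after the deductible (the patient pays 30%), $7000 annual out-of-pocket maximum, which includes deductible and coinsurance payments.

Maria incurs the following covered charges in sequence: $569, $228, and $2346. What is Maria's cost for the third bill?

$1645.30

Claim 1 — $569: all of it applies to the deductible. Cost to patient: $569. OOP to date $569.
Claim 2 — $228: entire amount goes to the deductible. Patient owes $228 (running OOP $797).
Claim 3 — $2346: $1345 finishes the deductible; $1001 goes to coinsurance; coinsurance $1001 × 30% = $300.30. Cost to patient: $1645.30. OOP to date $2442.30.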